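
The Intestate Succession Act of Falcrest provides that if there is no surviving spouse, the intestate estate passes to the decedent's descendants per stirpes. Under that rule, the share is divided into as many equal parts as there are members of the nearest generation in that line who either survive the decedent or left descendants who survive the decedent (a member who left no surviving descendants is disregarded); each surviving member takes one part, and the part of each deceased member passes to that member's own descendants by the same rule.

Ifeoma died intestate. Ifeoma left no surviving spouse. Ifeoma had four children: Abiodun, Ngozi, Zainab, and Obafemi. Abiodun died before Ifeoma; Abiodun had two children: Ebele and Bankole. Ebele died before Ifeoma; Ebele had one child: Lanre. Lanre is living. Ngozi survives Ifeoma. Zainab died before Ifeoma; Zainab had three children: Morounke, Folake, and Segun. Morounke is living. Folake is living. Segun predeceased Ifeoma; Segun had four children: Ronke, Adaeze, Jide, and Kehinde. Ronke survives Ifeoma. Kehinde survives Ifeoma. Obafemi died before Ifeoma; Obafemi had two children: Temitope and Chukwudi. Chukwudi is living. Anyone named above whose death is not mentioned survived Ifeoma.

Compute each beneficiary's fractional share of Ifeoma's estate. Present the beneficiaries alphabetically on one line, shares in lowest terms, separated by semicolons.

There is no surviving spouse, so the entire estate passes to Ifeoma's descendants per stirpes.
The estate is divided into 4 equal shares of 1/4 among Abiodun, Ngozi, Zainab, Obafemi.
Abiodun predeceased; the 1/4 allotted to Abiodun's branch passes to Abiodun's issue by representation.
The 1/4 is divided into 2 equal shares of 1/8 among Ebele, Bankole.
Ebele predeceased; the 1/8 allotted to Ebele's branch passes to Ebele's issue by representation.
Lanre is the sole taker at this level and receives the full 1/8.
Bankole is living and takes 1/8.
Ngozi is living and takes 1/4.
Zainab predeceased; the 1/4 allotted to Zainab's branch passes to Zainab's issue by representation.
The 1/4 is divided into 3 equal shares of 1/12 among Morounke, Folake, Segun.
Morounke is living and takes 1/12.
Folake is living and takes 1/12.
Segun predeceased; the 1/12 allotted to Segun's branch passes to Segun's issue by representation.
The 1/12 is divided into 4 equal shares of 1/48 among Ronke, Adaeze, Jide, Kehinde.
Ronke is living and takes 1/48.
Adaeze is living and takes 1/48.
Jide is living and takes 1/48.
Kehinde is living and takes 1/48.
Obafemi predeceased; the 1/4 allotted to Obafemi's branch passes to Obafemi's issue by representation.
The 1/4 is divided into 2 equal shares of 1/8 among Temitope, Chukwudi.
Temitope is living and takes 1/8.
Chukwudi is living and takes 1/8.

Adaeze 1/48; Bankole 1/8; Chukwudi 1/8; Folake 1/12; Jide 1/48; Kehinde 1/48; Lanre 1/8; Morounke 1/12; Ngozi 1/4; Ronke 1/48; Temitope 1/8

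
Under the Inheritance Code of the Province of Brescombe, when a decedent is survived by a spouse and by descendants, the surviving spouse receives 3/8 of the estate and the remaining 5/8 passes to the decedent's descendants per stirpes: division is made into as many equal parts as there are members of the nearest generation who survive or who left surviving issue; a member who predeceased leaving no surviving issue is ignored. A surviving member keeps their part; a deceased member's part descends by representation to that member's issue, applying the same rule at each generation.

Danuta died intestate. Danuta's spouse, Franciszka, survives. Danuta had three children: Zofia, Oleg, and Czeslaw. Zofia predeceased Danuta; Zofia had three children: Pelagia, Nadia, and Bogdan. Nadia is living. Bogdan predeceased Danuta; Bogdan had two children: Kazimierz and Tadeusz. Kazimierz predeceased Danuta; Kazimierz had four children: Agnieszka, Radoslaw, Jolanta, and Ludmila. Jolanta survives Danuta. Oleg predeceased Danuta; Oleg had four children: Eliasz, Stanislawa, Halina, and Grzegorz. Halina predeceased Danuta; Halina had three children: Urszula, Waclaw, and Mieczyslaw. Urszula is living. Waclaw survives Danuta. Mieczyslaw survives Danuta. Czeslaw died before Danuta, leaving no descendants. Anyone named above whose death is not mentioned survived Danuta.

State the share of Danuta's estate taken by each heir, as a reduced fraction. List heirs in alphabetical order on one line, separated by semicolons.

Franciszka, as surviving spouse, takes 3/8.
The remaining 5/8 passes to Danuta's descendants per stirpes.
Czeslaw left no surviving issue, so that branch lapses and is disregarded.
The 5/8 is divided into 2 equal shares of 5/16 among Zofia, Oleg.
Zofia predeceased; the 5/16 allotted to Zofia's branch passes to Zofia's issue by representation.
The 5/16 is divided into 3 equal shares of 5/48 among Pelagia, Nadia, Bogdan.
Pelagia is living and takes 5/48.
Nadia is living and takes 5/48.
Bogdan predeceased; the 5/48 allotted to Bogdan's branch passes to Bogdan's issue by representation.
The 5/48 is divided into 2 equal shares of 5/96 among Kazimierz, Tadeusz.
Kazimierz predeceased; the 5/96 allotted to Kazimierz's branch passes to Kazimierz's issue by representation.
The 5/96 is divided into 4 equal shares of 5/384 among Agnieszka, Radoslaw, Jolanta, Ludmila.
Agnieszka is living and takes 5/384.
Radoslaw is living and takes 5/384.
Jolanta is living and takes 5/384.
Ludmila is living and takes 5/384.
Tadeusz is living and takes 5/96.
Oleg predeceased; the 5/16 allotted to Oleg's branch passes to Oleg's issue by representation.
The 5/16 is divided into 4 equal shares of 5/64 among Eliasz, Stanislawa, Halina, Grzegorz.
Eliasz is living and takes 5/64.
Stanislawa is living and takes 5/64.
Halina predeceased; the 5/64 allotted to Halina's branch passes to Halina's issue by representation.
The 5/64 is divided into 3 equal shares of 5/192 among Urszula, Waclaw, Mieczyslaw.
Urszula is living and takes 5/192.
Waclaw is living and takes 5/192.
Mieczyslaw is living and takes 5/192.
Grzegorz is living and takes 5/64.

Agnieszka 5/384; Eliasz 5/64; Franciszka 3/8; Grzegorz 5/64; Jolanta 5/384; Ludmila 5/384; Mieczyslaw 5/192; Nadia 5/48; Pelagia 5/48; Radoslaw 5/384; Stanislawa 5/64; Tadeusz 5/96; Urszula 5/192; Waclaw 5/192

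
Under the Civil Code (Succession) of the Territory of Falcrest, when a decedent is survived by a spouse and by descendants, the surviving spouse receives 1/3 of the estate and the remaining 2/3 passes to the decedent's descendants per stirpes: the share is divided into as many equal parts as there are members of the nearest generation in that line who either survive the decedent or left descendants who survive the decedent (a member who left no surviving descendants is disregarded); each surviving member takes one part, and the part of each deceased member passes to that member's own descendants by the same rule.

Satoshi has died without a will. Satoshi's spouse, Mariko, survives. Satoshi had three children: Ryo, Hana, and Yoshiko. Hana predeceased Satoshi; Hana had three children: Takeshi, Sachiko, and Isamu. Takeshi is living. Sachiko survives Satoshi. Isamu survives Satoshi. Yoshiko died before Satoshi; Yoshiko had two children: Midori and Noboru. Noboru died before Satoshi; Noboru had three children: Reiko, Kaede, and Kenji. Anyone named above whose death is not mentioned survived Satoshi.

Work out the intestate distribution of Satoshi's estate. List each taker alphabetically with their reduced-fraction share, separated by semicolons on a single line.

Isamu 2/27; Kaede 1/27; Kenji 1/27; Mariko 1/3; Midori 1/9; Reiko 1/27; Ryo 2/9; Sachiko 2/27; Takeshi 2/27

Mariko, as surviving spouse, takes 1/3.
The remaining 2/3 passes to Satoshi's descendants per stirpes.
The 2/3 is divided into 3 equal shares of 2/9 among Ryo, Hana, Yoshiko.
Ryo is living and takes 2/9.
Hana predeceased; the 2/9 allotted to Hana's branch passes to Hana's issue by representation.
The 2/9 is divided into 3 equal shares of 2/27 among Takeshi, Sachiko, Isamu.
Takeshi is living and takes 2/27.
Sachiko is living and takes 2/27.
Isamu is living and takes 2/27.
Yoshiko predeceased; the 2/9 allotted to Yoshiko's branch passes to Yoshiko's issue by representation.
The 2/9 is divided into 2 equal shares of 1/9 among Midori, Noboru.
Midori is living and takes 1/9.
Noboru predeceased; the 1/9 allotted to Noboru's branch passes to Noboru's issue by representation.
The 1/9 is divided into 3 equal shares of 1/27 among Reiko, Kaede, Kenji.
Reiko is living and takes 1/27.
Kaede is living and takes 1/27.
Kenji is living and takes 1/27.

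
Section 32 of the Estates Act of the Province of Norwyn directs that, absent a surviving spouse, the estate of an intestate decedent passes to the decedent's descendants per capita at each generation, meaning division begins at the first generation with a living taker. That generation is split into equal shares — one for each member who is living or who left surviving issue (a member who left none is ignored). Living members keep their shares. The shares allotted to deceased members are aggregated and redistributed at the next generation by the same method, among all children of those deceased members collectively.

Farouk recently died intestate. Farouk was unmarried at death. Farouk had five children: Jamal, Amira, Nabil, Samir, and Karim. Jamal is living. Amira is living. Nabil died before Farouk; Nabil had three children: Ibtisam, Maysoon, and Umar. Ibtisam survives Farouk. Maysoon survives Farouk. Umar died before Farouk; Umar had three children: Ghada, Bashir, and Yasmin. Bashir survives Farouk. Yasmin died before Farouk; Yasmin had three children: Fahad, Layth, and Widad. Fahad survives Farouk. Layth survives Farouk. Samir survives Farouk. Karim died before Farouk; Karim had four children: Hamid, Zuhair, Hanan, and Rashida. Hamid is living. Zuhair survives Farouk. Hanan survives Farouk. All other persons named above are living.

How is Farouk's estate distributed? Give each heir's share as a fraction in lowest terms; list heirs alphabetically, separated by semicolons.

Amira 1/5; Bashir 2/105; Fahad 2/315; Ghada 2/105; Hamid 2/35; Hanan 2/35; Ibtisam 2/35; Jamal 1/5; Layth 2/315; Maysoon 2/35; Rashida 2/35; Samir 1/5; Widad 2/315; Zuhair 2/35

There is no surviving spouse, so the entire estate passes to Farouk's descendants per capita at each generation.
At generation 1 (Jamal, Amira, Nabil, Samir, Karim) there are 5 shares of (1)/5 = 1/5 each.
Living: Jamal, Amira, and Samir — each takes 1/5.
Deceased: Nabil and Karim. Their combined 2/5 is pooled and carried to generation 2.
At generation 2 (Ibtisam, Maysoon, Umar, Hamid, Zuhair, Hanan, Rashida) there are 7 shares of (2/5)/7 = 2/35 each.
Living: Ibtisam, Maysoon, Hamid, Zuhair, Hanan, and Rashida — each takes 2/35.
Deceased: Umar. That 2/35 share is carried to generation 3.
At generation 3 (Ghada, Bashir, Yasmin) there are 3 shares of (2/35)/3 = 2/105 each.
Living: Ghada and Bashir — each takes 2/105.
Deceased: Yasmin. That 2/105 share is carried to generation 4.
At generation 4 (Fahad, Layth, Widad) there are 3 shares of (2/105)/3 = 2/315 each.
Living: Fahad, Layth, and Widad — each takes 2/315.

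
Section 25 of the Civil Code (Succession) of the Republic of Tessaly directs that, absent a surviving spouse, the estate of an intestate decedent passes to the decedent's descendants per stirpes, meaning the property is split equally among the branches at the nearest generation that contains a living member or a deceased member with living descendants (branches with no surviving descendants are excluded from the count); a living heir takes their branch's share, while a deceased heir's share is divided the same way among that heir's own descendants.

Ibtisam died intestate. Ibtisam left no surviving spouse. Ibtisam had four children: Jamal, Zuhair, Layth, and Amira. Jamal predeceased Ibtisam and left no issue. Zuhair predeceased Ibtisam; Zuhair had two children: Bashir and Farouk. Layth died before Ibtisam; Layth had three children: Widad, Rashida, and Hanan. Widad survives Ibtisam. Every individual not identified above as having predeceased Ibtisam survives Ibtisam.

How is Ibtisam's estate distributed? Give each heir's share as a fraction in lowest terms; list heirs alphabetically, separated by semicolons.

Amira 1/3; Bashir 1/6; Farouk 1/6; Hanan 1/9; Rashida 1/9; Widad 1/9

There is no surviving spouse, so the entire estate passes to Ibtisam's descendants per stirpes.
Jamal left no surviving issue, so that branch lapses and is disregarded.
The estate is divided into 3 equal shares of 1/3 among Zuhair, Layth, Amira.
Zuhair predeceased; the 1/3 allotted to Zuhair's branch passes to Zuhair's issue by representation.
The 1/3 is divided into 2 equal shares of 1/6 among Bashir, Farouk.
Bashir is living and takes 1/6.
Farouk is living and takes 1/6.
Layth predeceased; the 1/3 allotted to Layth's branch passes to Layth's issue by representation.
The 1/3 is divided into 3 equal shares of 1/9 among Widad, Rashida, Hanan.
Widad is living and takes 1/9.
Rashida is living and takes 1/9.
Hanan is living and takes 1/9.
Amira is living and takes 1/3.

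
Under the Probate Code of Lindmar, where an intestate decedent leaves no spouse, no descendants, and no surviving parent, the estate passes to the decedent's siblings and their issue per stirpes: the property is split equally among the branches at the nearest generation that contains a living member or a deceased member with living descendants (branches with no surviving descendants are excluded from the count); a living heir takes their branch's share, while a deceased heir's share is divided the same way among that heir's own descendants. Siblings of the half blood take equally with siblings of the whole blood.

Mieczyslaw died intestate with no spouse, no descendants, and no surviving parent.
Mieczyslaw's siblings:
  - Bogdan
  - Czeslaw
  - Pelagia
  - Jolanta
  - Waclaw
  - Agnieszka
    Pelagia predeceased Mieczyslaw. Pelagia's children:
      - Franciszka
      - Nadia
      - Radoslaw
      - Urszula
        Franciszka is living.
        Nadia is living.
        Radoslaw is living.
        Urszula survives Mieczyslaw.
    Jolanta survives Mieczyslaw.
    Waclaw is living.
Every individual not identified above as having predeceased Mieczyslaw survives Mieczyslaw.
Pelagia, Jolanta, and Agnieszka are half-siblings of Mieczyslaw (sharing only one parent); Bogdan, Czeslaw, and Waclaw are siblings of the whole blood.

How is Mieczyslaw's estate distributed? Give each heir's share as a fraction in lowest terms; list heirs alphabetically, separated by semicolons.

Agnieszka 1/6; Bogdan 1/6; Czeslaw 1/6; Franciszka 1/24; Jolanta 1/6; Nadia 1/24; Radoslaw 1/24; Urszula 1/24; Waclaw 1/6

No spouse, descendants, or parent survives, so the estate passes to Mieczyslaw's siblings per stirpes.
Half-blood and whole-blood siblings take equally under the stated rule.
The estate is divided into 6 equal shares of 1/6 among Bogdan, Czeslaw, Pelagia, Jolanta, Waclaw, Agnieszka.
Bogdan is living and takes 1/6.
Czeslaw is living and takes 1/6.
Pelagia predeceased; the 1/6 allotted to Pelagia's branch passes to Pelagia's issue by representation.
The 1/6 is divided into 4 equal shares of 1/24 among Franciszka, Nadia, Radoslaw, Urszula.
Franciszka is living and takes 1/24.
Nadia is living and takes 1/24.
Radoslaw is living and takes 1/24.
Urszula is living and takes 1/24.
Jolanta is living and takes 1/6.
Waclaw is living and takes 1/6.
Agnieszka is living and takes 1/6.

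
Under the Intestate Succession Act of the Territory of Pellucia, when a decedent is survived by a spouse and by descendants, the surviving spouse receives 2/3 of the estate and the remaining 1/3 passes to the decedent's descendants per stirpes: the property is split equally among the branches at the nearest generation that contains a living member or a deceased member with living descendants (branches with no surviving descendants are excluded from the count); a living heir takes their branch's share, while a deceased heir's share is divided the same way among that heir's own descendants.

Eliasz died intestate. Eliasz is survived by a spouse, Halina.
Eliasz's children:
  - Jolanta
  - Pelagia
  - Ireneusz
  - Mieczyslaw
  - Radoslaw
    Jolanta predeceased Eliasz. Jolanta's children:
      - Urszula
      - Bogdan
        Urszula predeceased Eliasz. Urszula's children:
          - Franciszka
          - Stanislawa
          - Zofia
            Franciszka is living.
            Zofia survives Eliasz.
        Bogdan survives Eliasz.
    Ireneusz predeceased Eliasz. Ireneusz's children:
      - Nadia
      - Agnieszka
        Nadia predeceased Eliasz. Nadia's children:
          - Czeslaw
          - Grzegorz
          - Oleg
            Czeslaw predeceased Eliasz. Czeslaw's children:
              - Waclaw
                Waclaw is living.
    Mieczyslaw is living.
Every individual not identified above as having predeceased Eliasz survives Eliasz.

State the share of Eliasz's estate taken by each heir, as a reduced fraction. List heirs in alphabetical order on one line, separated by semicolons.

Agnieszka 1/30; Bogdan 1/30; Franciszka 1/90; Grzegorz 1/90; Halina 2/3; Mieczyslaw 1/15; Oleg 1/90; Pelagia 1/15; Radoslaw 1/15; Stanislawa 1/90; Waclaw 1/90; Zofia 1/90

Halina, as surviving spouse, takes 2/3.
The remaining 1/3 passes to Eliasz's descendants per stirpes.
The 1/3 is divided into 5 equal shares of 1/15 among Jolanta, Pelagia, Ireneusz, Mieczyslaw, Radoslaw.
Jolanta predeceased; the 1/15 allotted to Jolanta's branch passes to Jolanta's issue by representation.
The 1/15 is divided into 2 equal shares of 1/30 among Urszula, Bogdan.
Urszula predeceased; the 1/30 allotted to Urszula's branch passes to Urszula's issue by representation.
The 1/30 is divided into 3 equal shares of 1/90 among Franciszka, Stanislawa, Zofia.
Franciszka is living and takes 1/90.
Stanislawa is living and takes 1/90.
Zofia is living and takes 1/90.
Bogdan is living and takes 1/30.
Pelagia is living and takes 1/15.
Ireneusz predeceased; the 1/15 allotted to Ireneusz's branch passes to Ireneusz's issue by representation.
The 1/15 is divided into 2 equal shares of 1/30 among Nadia, Agnieszka.
Nadia predeceased; the 1/30 allotted to Nadia's branch passes to Nadia's issue by representation.
The 1/30 is divided into 3 equal shares of 1/90 among Czeslaw, Grzegorz, Oleg.
Czeslaw predeceased; the 1/90 allotted to Czeslaw's branch passes to Czeslaw's issue by representation.
Waclaw is the sole taker at this level and receives the full 1/90.
Grzegorz is living and takes 1/90.
Oleg is living and takes 1/90.
Agnieszka is living and takes 1/30.
Mieczyslaw is living and takes 1/15.
Radoslaw is living and takes 1/15.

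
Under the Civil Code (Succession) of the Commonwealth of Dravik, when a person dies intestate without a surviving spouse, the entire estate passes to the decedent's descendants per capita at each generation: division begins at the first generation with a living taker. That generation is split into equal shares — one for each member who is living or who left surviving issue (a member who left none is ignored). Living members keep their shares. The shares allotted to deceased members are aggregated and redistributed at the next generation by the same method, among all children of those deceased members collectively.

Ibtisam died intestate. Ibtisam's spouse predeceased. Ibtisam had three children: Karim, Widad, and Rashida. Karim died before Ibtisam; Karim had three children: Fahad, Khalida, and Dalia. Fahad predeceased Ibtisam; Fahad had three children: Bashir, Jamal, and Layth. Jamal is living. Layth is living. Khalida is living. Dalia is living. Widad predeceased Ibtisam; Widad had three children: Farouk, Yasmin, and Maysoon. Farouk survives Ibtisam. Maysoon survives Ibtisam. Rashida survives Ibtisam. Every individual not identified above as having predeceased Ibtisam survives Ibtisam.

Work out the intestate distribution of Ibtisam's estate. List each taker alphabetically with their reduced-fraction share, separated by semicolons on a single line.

There is no surviving spouse, so the entire estate passes to Ibtisam's descendants per capita at each generation.
At generation 1 (Karim, Widad, Rashida) there are 3 shares of (1)/3 = 1/3 each.
Living: Rashida — each takes 1/3.
Deceased: Karim and Widad. Their combined 2/3 is pooled and carried to generation 2.
At generation 2 (Fahad, Khalida, Dalia, Farouk, Yasmin, Maysoon) there are 6 shares of (2/3)/6 = 1/9 each.
Living: Khalida, Dalia, Farouk, Yasmin, and Maysoon — each takes 1/9.
Deceased: Fahad. That 1/9 share is carried to generation 3.
At generation 3 (Bashir, Jamal, Layth) there are 3 shares of (1/9)/3 = 1/27 each.
Living: Bashir, Jamal, and Layth — each takes 1/27.

Bashir 1/27; Dalia 1/9; Farouk 1/9; Jamal 1/27; Khalida 1/9; Layth 1/27; Maysoon 1/9; Rashida 1/3; Yasmin 1/9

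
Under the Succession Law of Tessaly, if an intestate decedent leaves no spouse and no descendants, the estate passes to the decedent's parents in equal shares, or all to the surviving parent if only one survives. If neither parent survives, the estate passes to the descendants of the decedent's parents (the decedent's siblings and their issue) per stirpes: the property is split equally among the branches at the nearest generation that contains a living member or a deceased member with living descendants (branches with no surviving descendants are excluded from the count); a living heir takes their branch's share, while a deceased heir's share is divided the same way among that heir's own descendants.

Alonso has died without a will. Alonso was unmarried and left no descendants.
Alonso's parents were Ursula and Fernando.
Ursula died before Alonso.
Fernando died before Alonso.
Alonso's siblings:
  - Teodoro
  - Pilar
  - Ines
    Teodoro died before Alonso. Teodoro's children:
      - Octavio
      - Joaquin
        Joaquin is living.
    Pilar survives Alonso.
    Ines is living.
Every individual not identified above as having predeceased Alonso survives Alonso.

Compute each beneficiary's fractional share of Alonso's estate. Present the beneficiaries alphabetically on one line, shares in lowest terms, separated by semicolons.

Ines 1/3; Joaquin 1/6; Octavio 1/6; Pilar 1/3

Neither parent survives and there are no descendants, so the estate passes to Alonso's siblings and their issue per stirpes.
The estate is divided into 3 equal shares of 1/3 among Teodoro, Pilar, Ines.
Teodoro predeceased; the 1/3 allotted to Teodoro's branch passes to Teodoro's issue by representation.
The 1/3 is divided into 2 equal shares of 1/6 among Octavio, Joaquin.
Octavio is living and takes 1/6.
Joaquin is living and takes 1/6.
Pilar is living and takes 1/3.
Ines is living and takes 1/3.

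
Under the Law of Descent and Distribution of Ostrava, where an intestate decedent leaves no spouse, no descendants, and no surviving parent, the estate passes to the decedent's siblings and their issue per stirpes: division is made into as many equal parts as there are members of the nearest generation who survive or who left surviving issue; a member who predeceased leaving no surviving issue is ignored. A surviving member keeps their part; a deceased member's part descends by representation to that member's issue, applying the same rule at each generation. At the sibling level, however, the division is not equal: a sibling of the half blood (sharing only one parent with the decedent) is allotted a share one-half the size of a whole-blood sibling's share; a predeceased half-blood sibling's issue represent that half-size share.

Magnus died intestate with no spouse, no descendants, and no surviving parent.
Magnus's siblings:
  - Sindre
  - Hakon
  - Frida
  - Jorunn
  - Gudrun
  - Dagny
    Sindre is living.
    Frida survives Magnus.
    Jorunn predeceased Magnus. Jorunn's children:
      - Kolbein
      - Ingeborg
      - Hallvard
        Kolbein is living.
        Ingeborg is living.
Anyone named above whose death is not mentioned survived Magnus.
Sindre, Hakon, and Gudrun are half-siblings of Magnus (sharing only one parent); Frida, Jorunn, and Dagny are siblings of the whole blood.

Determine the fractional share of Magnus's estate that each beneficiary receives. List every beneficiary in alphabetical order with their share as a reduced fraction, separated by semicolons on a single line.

No spouse, descendants, or parent survives, so the estate passes to Magnus's siblings per stirpes.
Half-blood siblings count for one-half the weight of whole-blood siblings at the initial division.
Dividing 1 in proportion to weights (total weight 9/2): Sindre (weight 1/2) → 1/9; Hakon (weight 1/2) → 1/9; Frida (weight 1) → 2/9; Jorunn (weight 1) → 2/9; Gudrun (weight 1/2) → 1/9; Dagny (weight 1) → 2/9.
Sindre is living and takes 1/9.
Hakon is living and takes 1/9.
Frida is living and takes 2/9.
Jorunn predeceased; the 2/9 allotted to Jorunn's branch passes to Jorunn's issue by representation.
The 2/9 is divided into 3 equal shares of 2/27 among Kolbein, Ingeborg, Hallvard.
Kolbein is living and takes 2/27.
Ingeborg is living and takes 2/27.
Hallvard is living and takes 2/27.
Gudrun is living and takes 1/9.
Dagny is living and takes 2/9.

Dagny 2/9; Frida 2/9; Gudrun 1/9; Hakon 1/9; Hallvard 2/27; Ingeborg 2/27; Kolbein 2/27; Sindre 1/9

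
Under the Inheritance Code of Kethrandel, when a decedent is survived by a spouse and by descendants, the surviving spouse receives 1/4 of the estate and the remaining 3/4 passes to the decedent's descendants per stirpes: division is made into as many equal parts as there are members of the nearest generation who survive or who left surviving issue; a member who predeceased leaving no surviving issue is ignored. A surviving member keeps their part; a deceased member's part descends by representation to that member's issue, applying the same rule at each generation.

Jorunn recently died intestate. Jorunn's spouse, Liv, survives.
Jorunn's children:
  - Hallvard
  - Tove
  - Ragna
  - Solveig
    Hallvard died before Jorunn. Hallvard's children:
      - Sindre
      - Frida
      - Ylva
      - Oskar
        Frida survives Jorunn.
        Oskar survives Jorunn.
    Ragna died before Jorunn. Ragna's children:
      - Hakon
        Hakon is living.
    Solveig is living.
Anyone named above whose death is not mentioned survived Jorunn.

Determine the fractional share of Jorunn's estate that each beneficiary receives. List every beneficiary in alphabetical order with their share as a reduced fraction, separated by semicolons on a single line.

Frida 3/64; Hakon 3/16; Liv 1/4; Oskar 3/64; Sindre 3/64; Solveig 3/16; Tove 3/16; Ylva 3/64

Liv, as surviving spouse, takes 1/4.
The remaining 3/4 passes to Jorunn's descendants per stirpes.
The 3/4 is divided into 4 equal shares of 3/16 among Hallvard, Tove, Ragna, Solveig.
Hallvard predeceased; the 3/16 allotted to Hallvard's branch passes to Hallvard's issue by representation.
The 3/16 is divided into 4 equal shares of 3/64 among Sindre, Frida, Ylva, Oskar.
Sindre is living and takes 3/64.
Frida is living and takes 3/64.
Ylva is living and takes 3/64.
Oskar is living and takes 3/64.
Tove is living and takes 3/16.
Ragna predeceased; the 3/16 allotted to Ragna's branch passes to Ragna's issue by representation.
Hakon is the sole taker at this level and receives the full 3/16.
Solveig is living and takes 3/16.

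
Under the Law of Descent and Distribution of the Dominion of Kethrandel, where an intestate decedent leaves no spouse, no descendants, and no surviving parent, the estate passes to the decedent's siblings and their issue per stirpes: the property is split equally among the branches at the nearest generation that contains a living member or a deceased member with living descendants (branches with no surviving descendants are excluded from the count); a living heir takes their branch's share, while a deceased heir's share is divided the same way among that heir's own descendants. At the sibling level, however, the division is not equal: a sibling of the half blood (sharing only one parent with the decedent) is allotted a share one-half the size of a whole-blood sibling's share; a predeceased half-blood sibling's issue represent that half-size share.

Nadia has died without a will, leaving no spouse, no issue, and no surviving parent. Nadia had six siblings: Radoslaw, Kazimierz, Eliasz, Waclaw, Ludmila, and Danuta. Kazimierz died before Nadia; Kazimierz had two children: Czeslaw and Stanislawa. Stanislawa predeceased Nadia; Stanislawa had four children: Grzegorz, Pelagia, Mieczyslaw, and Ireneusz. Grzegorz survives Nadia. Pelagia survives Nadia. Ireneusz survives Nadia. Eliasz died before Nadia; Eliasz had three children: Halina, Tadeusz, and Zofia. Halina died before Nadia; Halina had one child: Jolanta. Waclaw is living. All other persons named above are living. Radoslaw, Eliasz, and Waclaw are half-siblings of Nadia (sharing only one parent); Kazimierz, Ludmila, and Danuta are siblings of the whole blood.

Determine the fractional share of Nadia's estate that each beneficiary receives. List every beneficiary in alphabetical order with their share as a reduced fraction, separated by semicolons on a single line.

No spouse, descendants, or parent survives, so the estate passes to Nadia's siblings per stirpes.
Half-blood siblings count for one-half the weight of whole-blood siblings at the initial division.
Dividing 1 in proportion to weights (total weight 9/2): Radoslaw (weight 1/2) → 1/9; Kazimierz (weight 1) → 2/9; Eliasz (weight 1/2) → 1/9; Waclaw (weight 1/2) → 1/9; Ludmila (weight 1) → 2/9; Danuta (weight 1) → 2/9.
Radoslaw is living and takes 1/9.
Kazimierz predeceased; the 2/9 allotted to Kazimierz's branch passes to Kazimierz's issue by representation.
The 2/9 is divided into 2 equal shares of 1/9 among Czeslaw, Stanislawa.
Czeslaw is living and takes 1/9.
Stanislawa predeceased; the 1/9 allotted to Stanislawa's branch passes to Stanislawa's issue by representation.
The 1/9 is divided into 4 equal shares of 1/36 among Grzegorz, Pelagia, Mieczyslaw, Ireneusz.
Grzegorz is living and takes 1/36.
Pelagia is living and takes 1/36.
Mieczyslaw is living and takes 1/36.
Ireneusz is living and takes 1/36.
Eliasz predeceased; the 1/9 allotted to Eliasz's branch passes to Eliasz's issue by representation.
The 1/9 is divided into 3 equal shares of 1/27 among Halina, Tadeusz, Zofia.
Halina predeceased; the 1/27 allotted to Halina's branch passes to Halina's issue by representation.
Jolanta is the sole taker at this level and receives the full 1/27.
Tadeusz is living and takes 1/27.
Zofia is living and takes 1/27.
Waclaw is living and takes 1/9.
Ludmila is living and takes 2/9.
Danuta is living and takes 2/9.

Czeslaw 1/9; Danuta 2/9; Grzegorz 1/36; Ireneusz 1/36; Jolanta 1/27; Ludmila 2/9; Mieczyslaw 1/36; Pelagia 1/36; Radoslaw 1/9; Tadeusz 1/27; Waclaw 1/9; Zofia 1/27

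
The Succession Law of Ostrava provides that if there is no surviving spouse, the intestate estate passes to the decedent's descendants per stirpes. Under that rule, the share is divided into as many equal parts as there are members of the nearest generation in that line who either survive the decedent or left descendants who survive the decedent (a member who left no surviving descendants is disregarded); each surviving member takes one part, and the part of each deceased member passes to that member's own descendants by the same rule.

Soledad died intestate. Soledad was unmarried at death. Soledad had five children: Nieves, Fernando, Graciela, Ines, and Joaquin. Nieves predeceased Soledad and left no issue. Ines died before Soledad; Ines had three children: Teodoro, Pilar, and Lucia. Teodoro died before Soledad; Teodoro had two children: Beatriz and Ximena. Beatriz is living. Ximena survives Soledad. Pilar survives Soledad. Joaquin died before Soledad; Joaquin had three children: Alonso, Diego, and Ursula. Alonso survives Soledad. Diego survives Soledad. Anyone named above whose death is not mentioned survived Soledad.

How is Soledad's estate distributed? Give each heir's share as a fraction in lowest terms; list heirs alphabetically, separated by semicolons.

Alonso 1/12; Beatriz 1/24; Diego 1/12; Fernando 1/4; Graciela 1/4; Lucia 1/12; Pilar 1/12; Ursula 1/12; Ximena 1/24

There is no surviving spouse, so the entire estate passes to Soledad's descendants per stirpes.
Nieves left no surviving issue, so that branch lapses and is disregarded.
The estate is divided into 4 equal shares of 1/4 among Fernando, Graciela, Ines, Joaquin.
Fernando is living and takes 1/4.
Graciela is living and takes 1/4.
Ines predeceased; the 1/4 allotted to Ines's branch passes to Ines's issue by representation.
The 1/4 is divided into 3 equal shares of 1/12 among Teodoro, Pilar, Lucia.
Teodoro predeceased; the 1/12 allotted to Teodoro's branch passes to Teodoro's issue by representation.
The 1/12 is divided into 2 equal shares of 1/24 among Beatriz, Ximena.
Beatriz is living and takes 1/24.
Ximena is living and takes 1/24.
Pilar is living and takes 1/12.
Lucia is living and takes 1/12.
Joaquin predeceased; the 1/4 allotted to Joaquin's branch passes to Joaquin's issue by representation.
The 1/4 is divided into 3 equal shares of 1/12 among Alonso, Diego, Ursula.
Alonso is living and takes 1/12.
Diego is living and takes 1/12.
Ursula is living and takes 1/12.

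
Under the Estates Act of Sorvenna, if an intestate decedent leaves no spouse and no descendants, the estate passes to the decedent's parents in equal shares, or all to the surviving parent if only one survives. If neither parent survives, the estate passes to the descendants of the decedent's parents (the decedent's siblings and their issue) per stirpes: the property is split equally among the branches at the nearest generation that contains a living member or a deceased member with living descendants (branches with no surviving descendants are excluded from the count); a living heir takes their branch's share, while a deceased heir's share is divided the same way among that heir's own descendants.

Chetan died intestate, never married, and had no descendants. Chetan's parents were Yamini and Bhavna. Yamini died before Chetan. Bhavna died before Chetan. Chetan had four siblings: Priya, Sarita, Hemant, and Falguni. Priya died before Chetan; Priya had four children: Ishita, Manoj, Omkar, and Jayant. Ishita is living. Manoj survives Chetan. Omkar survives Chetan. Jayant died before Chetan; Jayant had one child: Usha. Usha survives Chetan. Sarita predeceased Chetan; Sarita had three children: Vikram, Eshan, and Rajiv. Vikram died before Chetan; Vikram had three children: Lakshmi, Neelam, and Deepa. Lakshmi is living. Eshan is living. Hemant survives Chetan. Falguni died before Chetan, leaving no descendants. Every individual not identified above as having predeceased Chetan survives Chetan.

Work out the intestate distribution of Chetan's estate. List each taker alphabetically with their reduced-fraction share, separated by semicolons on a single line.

Neither parent survives and there are no descendants, so the estate passes to Chetan's siblings and their issue per stirpes.
Falguni left no surviving issue, so that branch lapses and is disregarded.
The estate is divided into 3 equal shares of 1/3 among Priya, Sarita, Hemant.
Priya predeceased; the 1/3 allotted to Priya's branch passes to Priya's issue by representation.
The 1/3 is divided into 4 equal shares of 1/12 among Ishita, Manoj, Omkar, Jayant.
Ishita is living and takes 1/12.
Manoj is living and takes 1/12.
Omkar is living and takes 1/12.
Jayant predeceased; the 1/12 allotted to Jayant's branch passes to Jayant's issue by representation.
Usha is the sole taker at this level and receives the full 1/12.
Sarita predeceased; the 1/3 allotted to Sarita's branch passes to Sarita's issue by representation.
The 1/3 is divided into 3 equal shares of 1/9 among Vikram, Eshan, Rajiv.
Vikram predeceased; the 1/9 allotted to Vikram's branch passes to Vikram's issue by representation.
The 1/9 is divided into 3 equal shares of 1/27 among Lakshmi, Neelam, Deepa.
Lakshmi is living and takes 1/27.
Neelam is living and takes 1/27.
Deepa is living and takes 1/27.
Eshan is living and takes 1/9.
Rajiv is living and takes 1/9.
Hemant is living and takes 1/3.

Deepa 1/27; Eshan 1/9; Hemant 1/3; Ishita 1/12; Lakshmi 1/27; Manoj 1/12; Neelam 1/27; Omkar 1/12; Rajiv 1/9; Usha 1/12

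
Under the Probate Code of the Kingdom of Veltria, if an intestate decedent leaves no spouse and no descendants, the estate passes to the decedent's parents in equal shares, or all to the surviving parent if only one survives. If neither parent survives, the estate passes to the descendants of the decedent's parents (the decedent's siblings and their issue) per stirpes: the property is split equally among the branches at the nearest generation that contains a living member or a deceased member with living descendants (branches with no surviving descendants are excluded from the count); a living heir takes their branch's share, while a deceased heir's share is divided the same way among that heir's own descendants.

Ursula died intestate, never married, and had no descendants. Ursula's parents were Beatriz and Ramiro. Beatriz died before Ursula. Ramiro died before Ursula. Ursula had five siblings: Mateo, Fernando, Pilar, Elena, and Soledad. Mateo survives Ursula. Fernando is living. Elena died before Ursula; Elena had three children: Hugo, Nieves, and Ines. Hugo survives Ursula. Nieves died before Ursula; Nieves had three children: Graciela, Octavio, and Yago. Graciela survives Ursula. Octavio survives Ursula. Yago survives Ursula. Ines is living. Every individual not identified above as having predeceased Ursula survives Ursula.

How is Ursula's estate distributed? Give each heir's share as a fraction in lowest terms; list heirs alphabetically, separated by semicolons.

Fernando 1/5; Graciela 1/45; Hugo 1/15; Ines 1/15; Mateo 1/5; Octavio 1/45; Pilar 1/5; Soledad 1/5; Yago 1/45

Neither parent survives and there are no descendants, so the estate passes to Ursula's siblings and their issue per stirpes.
The estate is divided into 5 equal shares of 1/5 among Mateo, Fernando, Pilar, Elena, Soledad.
Mateo is living and takes 1/5.
Fernando is living and takes 1/5.
Pilar is living and takes 1/5.
Elena predeceased; the 1/5 allotted to Elena's branch passes to Elena's issue by representation.
The 1/5 is divided into 3 equal shares of 1/15 among Hugo, Nieves, Ines.
Hugo is living and takes 1/15.
Nieves predeceased; the 1/15 allotted to Nieves's branch passes to Nieves's issue by representation.
The 1/15 is divided into 3 equal shares of 1/45 among Graciela, Octavio, Yago.
Graciela is living and takes 1/45.
Octavio is living and takes 1/45.
Yago is living and takes 1/45.
Ines is living and takes 1/15.
Soledad is living and takes 1/5.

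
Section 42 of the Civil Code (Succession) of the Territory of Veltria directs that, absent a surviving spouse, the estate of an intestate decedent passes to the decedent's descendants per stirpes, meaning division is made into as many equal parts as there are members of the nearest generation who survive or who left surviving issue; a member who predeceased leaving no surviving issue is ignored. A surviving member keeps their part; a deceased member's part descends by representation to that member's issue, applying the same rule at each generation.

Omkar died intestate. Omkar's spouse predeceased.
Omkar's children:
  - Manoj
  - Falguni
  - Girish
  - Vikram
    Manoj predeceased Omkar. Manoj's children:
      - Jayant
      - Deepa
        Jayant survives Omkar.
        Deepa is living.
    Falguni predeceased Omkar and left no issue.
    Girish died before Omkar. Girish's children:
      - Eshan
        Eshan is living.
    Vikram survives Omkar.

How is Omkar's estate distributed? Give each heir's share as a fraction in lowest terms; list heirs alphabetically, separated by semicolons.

Deepa 1/6; Eshan 1/3; Jayant 1/6; Vikram 1/3

There is no surviving spouse, so the entire estate passes to Omkar's descendants per stirpes.
Falguni left no surviving issue, so that branch lapses and is disregarded.
The estate is divided into 3 equal shares of 1/3 among Manoj, Girish, Vikram.
Manoj predeceased; the 1/3 allotted to Manoj's branch passes to Manoj's issue by representation.
The 1/3 is divided into 2 equal shares of 1/6 among Jayant, Deepa.
Jayant is living and takes 1/6.
Deepa is living and takes 1/6.
Girish predeceased; the 1/3 allotted to Girish's branch passes to Girish's issue by representation.
Eshan is the sole taker at this level and receives the full 1/3.
Vikram is living and takes 1/3.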